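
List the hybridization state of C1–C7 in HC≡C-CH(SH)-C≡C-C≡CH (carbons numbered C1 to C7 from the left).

C1 sp, C2 sp, C3 sp3, C4 sp, C5 sp, C6 sp, C7 sp

C1 (2 σ bonds, plus two π bonds) has steric number 2: sp.
C2 (2 σ bonds, plus two π bonds) has steric number 2: sp.
C3: 4 σ bonds — 4 electron domains, sp3.
C4: 2 σ bonds, plus two π bonds — 2 electron domains, sp.
C5 — 2 σ bonds, plus two π bonds. Steric number 2, so sp.
C6 carries 2 σ bonds, plus two π bonds, giving a steric number of 2, so it is sp.
C7 is sp: 2 σ bonds, plus two π bonds, 2 electron-density regions.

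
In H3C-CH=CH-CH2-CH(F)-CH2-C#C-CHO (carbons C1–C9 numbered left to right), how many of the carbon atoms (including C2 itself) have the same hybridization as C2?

3

C2 is sp2 (one π bond).
C1: sp3
C2: sp2 ✓
C3: sp2 ✓
C4: sp3
C5: sp3
C6: sp3
C7: sp
C8: sp
C9: sp2 ✓
3 carbons are sp2.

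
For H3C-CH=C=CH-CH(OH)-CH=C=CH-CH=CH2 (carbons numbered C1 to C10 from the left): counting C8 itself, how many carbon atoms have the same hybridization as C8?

6

C8 is sp2 (one π bond).
C1: sp3
C2: sp2 ✓
C3: sp
C4: sp2 ✓
C5: sp3
C6: sp2 ✓
C7: sp
C8: sp2 ✓
C9: sp2 ✓
C10: sp2 ✓
6 carbons are sp2.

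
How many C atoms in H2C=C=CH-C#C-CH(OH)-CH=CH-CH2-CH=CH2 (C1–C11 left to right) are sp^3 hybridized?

2

C1: sp2
C2: sp
C3: sp2
C4: sp
C5: sp
C6: sp3 ✓
C7: sp2
C8: sp2
C9: sp3 ✓
C10: sp2
C11: sp2
C6, C9 → 2 sp3 carbons.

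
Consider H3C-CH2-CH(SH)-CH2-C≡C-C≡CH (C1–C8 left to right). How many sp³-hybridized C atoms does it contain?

C1: sp3 ✓
C2: sp3 ✓
C3: sp3 ✓
C4: sp3 ✓
C5: sp
C6: sp
C7: sp
C8: sp
C1, C2, C3, C4 → 4 sp3 carbons.

4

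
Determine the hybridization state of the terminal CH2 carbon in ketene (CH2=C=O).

The terminal CH2 carbon carries 3 σ bonds, plus one π bond, giving a steric number of 3, so it is sp2.

sp²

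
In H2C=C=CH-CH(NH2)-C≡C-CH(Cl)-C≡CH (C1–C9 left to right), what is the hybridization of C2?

sp

C2 — 2 σ bonds, plus two π bonds. Steric number 2, so sp.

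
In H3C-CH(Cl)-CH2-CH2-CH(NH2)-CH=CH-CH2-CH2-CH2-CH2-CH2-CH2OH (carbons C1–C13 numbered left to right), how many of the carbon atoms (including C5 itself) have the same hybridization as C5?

11

C5 is sp3 (only σ bonds).
C1: sp3 ✓
C2: sp3 ✓
C3: sp3 ✓
C4: sp3 ✓
C5: sp3 ✓
C6: sp2
C7: sp2
C8: sp3 ✓
C9: sp3 ✓
C10: sp3 ✓
C11: sp3 ✓
C12: sp3 ✓
C13: sp3 ✓
11 carbons are sp3.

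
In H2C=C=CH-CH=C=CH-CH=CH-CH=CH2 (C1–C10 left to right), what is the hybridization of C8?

C8 — 3 σ bonds, plus one π bond. Steric number 3, so sp2.

sp^2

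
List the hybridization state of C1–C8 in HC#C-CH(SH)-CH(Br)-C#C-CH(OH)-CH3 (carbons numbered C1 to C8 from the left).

C1 carries 2 σ bonds, plus two π bonds, giving a steric number of 2, so it is sp.
C2 (2 σ bonds, plus two π bonds) has steric number 2: sp.
C3: 4 σ bonds — 4 electron domains, sp3.
C4 is sp3: 4 σ bonds, 4 electron-density regions.
C5 has 2 σ bonds, plus two π bonds: steric number 2 → sp.
C6 (2 σ bonds, plus two π bonds) has steric number 2: sp.
C7 (4 σ bonds) has steric number 4: sp3.
C8: 4 σ bonds; 4 regions of electron density → sp3.

C1 sp, C2 sp, C3 sp3, C4 sp3, C5 sp, C6 sp, C7 sp3, C8 sp3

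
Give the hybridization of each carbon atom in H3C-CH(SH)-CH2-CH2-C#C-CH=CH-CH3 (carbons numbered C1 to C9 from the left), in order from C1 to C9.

C1 is sp3: 4 σ bonds, 4 electron-density regions.
C2 — 4 σ bonds. Steric number 4, so sp3.
C3 (4 σ bonds) has steric number 4: sp3.
C4: 4 σ bonds — 4 electron domains, sp3.
C5 carries 2 σ bonds, plus two π bonds, giving a steric number of 2, so it is sp.
C6 has 2 σ bonds, plus two π bonds: steric number 2 → sp.
C7 — 3 σ bonds, plus one π bond. Steric number 3, so sp2.
C8 carries 3 σ bonds, plus one π bond, giving a steric number of 3, so it is sp2.
C9: 4 σ bonds; 4 regions of electron density → sp3.

C1 sp3, C2 sp3, C3 sp3, C4 sp3, C5 sp, C6 sp, C7 sp2, C8 sp2, C9 sp3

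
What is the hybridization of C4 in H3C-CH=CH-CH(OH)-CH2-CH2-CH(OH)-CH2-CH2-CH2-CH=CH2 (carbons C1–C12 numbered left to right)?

sp^3

C4 has 4 σ bonds: steric number 4 → sp3.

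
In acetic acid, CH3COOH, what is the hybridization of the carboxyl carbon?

The carboxyl carbon carries 3 σ bonds, plus one π bond, giving a steric number of 3, so it is sp2.

sp²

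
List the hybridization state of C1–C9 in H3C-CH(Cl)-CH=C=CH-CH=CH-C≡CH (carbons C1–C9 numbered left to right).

C1: 4 σ bonds; 4 regions of electron density → sp3.
C2 is sp3: 4 σ bonds, 4 electron-density regions.
C3: 3 σ bonds, plus one π bond; 3 regions of electron density → sp2.
C4 has 2 σ bonds, plus two π bonds: steric number 2 → sp.
C5: 3 σ bonds, plus one π bond — 3 electron domains, sp2.
C6 has 3 σ bonds, plus one π bond: steric number 3 → sp2.
C7 carries 3 σ bonds, plus one π bond, giving a steric number of 3, so it is sp2.
C8 carries 2 σ bonds, plus two π bonds, giving a steric number of 2, so it is sp.
C9 — 2 σ bonds, plus two π bonds. Steric number 2, so sp.

C1 sp3, C2 sp3, C3 sp2, C4 sp, C5 sp2, C6 sp2, C7 sp2, C8 sp, C9 sp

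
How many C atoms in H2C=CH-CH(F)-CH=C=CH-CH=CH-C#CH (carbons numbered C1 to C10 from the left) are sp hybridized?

3

C1: sp2
C2: sp2
C3: sp3
C4: sp2
C5: sp ✓
C6: sp2
C7: sp2
C8: sp2
C9: sp ✓
C10: sp ✓
C5, C9, C10 → 3 sp carbons.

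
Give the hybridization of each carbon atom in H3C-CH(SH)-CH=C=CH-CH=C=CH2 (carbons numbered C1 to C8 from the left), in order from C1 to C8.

C1 has 4 σ bonds: steric number 4 → sp3.
C2 carries 4 σ bonds, giving a steric number of 4, so it is sp3.
C3 is sp2: 3 σ bonds, plus one π bond, 3 electron-density regions.
C4: 2 σ bonds, plus two π bonds; 2 regions of electron density → sp.
C5 (3 σ bonds, plus one π bond) has steric number 3: sp2.
C6 is sp2: 3 σ bonds, plus one π bond, 3 electron-density regions.
C7 — 2 σ bonds, plus two π bonds. Steric number 2, so sp.
C8 (3 σ bonds, plus one π bond) has steric number 3: sp2.

C1 sp3, C2 sp3, C3 sp2, C4 sp, C5 sp2, C6 sp2, C7 sp, C8 sp2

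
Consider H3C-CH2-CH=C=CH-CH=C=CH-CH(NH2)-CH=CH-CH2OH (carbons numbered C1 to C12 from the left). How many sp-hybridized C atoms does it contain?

C1: sp3
C2: sp3
C3: sp2
C4: sp ✓
C5: sp2
C6: sp2
C7: sp ✓
C8: sp2
C9: sp3
C10: sp2
C11: sp2
C12: sp3
C4, C7 → 2 sp carbons.

2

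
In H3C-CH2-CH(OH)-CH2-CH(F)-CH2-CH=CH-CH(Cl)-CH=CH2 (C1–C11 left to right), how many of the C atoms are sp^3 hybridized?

C1: sp3 ✓
C2: sp3 ✓
C3: sp3 ✓
C4: sp3 ✓
C5: sp3 ✓
C6: sp3 ✓
C7: sp2
C8: sp2
C9: sp3 ✓
C10: sp2
C11: sp2
C1, C2, C3, C4, C5, C6, C9 → 7 sp3 carbons.

7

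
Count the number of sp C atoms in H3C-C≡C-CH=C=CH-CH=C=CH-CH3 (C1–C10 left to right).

4

C1: sp3
C2: sp ✓
C3: sp ✓
C4: sp2
C5: sp ✓
C6: sp2
C7: sp2
C8: sp ✓
C9: sp2
C10: sp3
C2, C3, C5, C8 → 4 sp carbons.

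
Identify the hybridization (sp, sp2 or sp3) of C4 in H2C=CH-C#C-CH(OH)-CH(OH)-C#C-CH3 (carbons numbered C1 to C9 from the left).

sp

C4 — 2 σ bonds, plus two π bonds. Steric number 2, so sp.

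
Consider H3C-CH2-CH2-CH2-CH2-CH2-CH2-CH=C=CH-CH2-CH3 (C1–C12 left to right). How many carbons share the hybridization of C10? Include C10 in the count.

C10 is sp2 (one π bond).
C1: sp3
C2: sp3
C3: sp3
C4: sp3
C5: sp3
C6: sp3
C7: sp3
C8: sp2 ✓
C9: sp
C10: sp2 ✓
C11: sp3
C12: sp3
2 carbons are sp2.

2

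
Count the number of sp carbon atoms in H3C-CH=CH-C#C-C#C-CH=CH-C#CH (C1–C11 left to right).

C1: sp3
C2: sp2
C3: sp2
C4: sp ✓
C5: sp ✓
C6: sp ✓
C7: sp ✓
C8: sp2
C9: sp2
C10: sp ✓
C11: sp ✓
C4, C5, C6, C7, C10, C11 → 6 sp carbons.

6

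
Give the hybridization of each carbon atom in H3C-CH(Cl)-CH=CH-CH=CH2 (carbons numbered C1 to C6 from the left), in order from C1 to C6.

C1 — 4 σ bonds. Steric number 4, so sp3.
C2: 4 σ bonds; 4 regions of electron density → sp3.
C3 is sp2: 3 σ bonds, plus one π bond, 3 electron-density regions.
C4: 3 σ bonds, plus one π bond — 3 electron domains, sp2.
C5: 3 σ bonds, plus one π bond; 3 regions of electron density → sp2.
C6 — 3 σ bonds, plus one π bond. Steric number 3, so sp2.

C1 sp3, C2 sp3, C3 sp2, C4 sp2, C5 sp2, C6 sp2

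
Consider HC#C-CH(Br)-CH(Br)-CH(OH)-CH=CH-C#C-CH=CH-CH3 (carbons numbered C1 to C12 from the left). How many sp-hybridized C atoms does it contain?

C1: sp ✓
C2: sp ✓
C3: sp3
C4: sp3
C5: sp3
C6: sp2
C7: sp2
C8: sp ✓
C9: sp ✓
C10: sp2
C11: sp2
C12: sp3
C1, C2, C8, C9 → 4 sp carbons.

4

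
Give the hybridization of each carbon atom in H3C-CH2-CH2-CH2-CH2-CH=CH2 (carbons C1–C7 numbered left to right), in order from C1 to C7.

C1 sp3, C2 sp3, C3 sp3, C4 sp3, C5 sp3, C6 sp2, C7 sp2

C1 — 4 σ bonds. Steric number 4, so sp3.
C2 — 4 σ bonds. Steric number 4, so sp3.
C3 is sp3: 4 σ bonds, 4 electron-density regions.
C4 (4 σ bonds) has steric number 4: sp3.
C5 carries 4 σ bonds, giving a steric number of 4, so it is sp3.
C6: 3 σ bonds, plus one π bond — 3 electron domains, sp2.
C7: 3 σ bonds, plus one π bond — 3 electron domains, sp2.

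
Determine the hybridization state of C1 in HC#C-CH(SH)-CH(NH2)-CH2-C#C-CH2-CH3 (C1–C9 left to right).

sp

C1 is sp: 2 σ bonds, plus two π bonds, 2 electron-density regions.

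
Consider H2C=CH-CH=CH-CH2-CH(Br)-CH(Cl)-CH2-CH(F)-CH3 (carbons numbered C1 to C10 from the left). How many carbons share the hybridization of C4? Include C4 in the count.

4

C4 is sp2 (one π bond).
C1: sp2 ✓
C2: sp2 ✓
C3: sp2 ✓
C4: sp2 ✓
C5: sp3
C6: sp3
C7: sp3
C8: sp3
C9: sp3
C10: sp3
4 carbons are sp2.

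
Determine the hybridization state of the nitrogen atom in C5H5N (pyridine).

N has two σ bonds and one lone pair in the ring plane (steric number 3 → sp2); its p orbital contributes one electron to the aromatic π system via the C=N double bond.

sp²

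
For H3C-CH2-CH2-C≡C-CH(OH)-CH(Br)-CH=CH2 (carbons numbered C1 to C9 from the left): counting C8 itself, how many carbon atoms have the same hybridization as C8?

2

C8 is sp2 (one π bond).
C1: sp3
C2: sp3
C3: sp3
C4: sp
C5: sp
C6: sp3
C7: sp3
C8: sp2 ✓
C9: sp2 ✓
2 carbons are sp2.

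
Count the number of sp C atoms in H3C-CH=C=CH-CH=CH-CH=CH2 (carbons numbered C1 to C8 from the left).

1

C1: sp3
C2: sp2
C3: sp ✓
C4: sp2
C5: sp2
C6: sp2
C7: sp2
C8: sp2
C3 → 1 sp carbon.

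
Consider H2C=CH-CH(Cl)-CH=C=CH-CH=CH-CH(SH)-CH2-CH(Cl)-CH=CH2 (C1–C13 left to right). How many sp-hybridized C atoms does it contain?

1

C1: sp2
C2: sp2
C3: sp3
C4: sp2
C5: sp ✓
C6: sp2
C7: sp2
C8: sp2
C9: sp3
C10: sp3
C11: sp3
C12: sp2
C13: sp2
C5 → 1 sp carbon.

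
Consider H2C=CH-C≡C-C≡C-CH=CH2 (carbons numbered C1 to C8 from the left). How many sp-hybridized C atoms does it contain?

C1: sp2
C2: sp2
C3: sp ✓
C4: sp ✓
C5: sp ✓
C6: sp ✓
C7: sp2
C8: sp2
C3, C4, C5, C6 → 4 sp carbons.

4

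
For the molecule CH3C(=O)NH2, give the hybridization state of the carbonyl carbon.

The carbonyl carbon has 3 σ bonds, plus one π bond: steric number 3 → sp2.

sp²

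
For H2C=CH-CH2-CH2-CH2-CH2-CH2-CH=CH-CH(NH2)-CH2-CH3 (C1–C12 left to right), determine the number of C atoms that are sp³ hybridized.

8

C1: sp2
C2: sp2
C3: sp3 ✓
C4: sp3 ✓
C5: sp3 ✓
C6: sp3 ✓
C7: sp3 ✓
C8: sp2
C9: sp2
C10: sp3 ✓
C11: sp3 ✓
C12: sp3 ✓
C3, C4, C5, C6, C7, C10, C11, C12 → 8 sp3 carbons.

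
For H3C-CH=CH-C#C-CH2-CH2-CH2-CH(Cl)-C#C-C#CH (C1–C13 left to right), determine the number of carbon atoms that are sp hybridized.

C1: sp3
C2: sp2
C3: sp2
C4: sp ✓
C5: sp ✓
C6: sp3
C7: sp3
C8: sp3
C9: sp3
C10: sp ✓
C11: sp ✓
C12: sp ✓
C13: sp ✓
C4, C5, C10, C11, C12, C13 → 6 sp carbons.

6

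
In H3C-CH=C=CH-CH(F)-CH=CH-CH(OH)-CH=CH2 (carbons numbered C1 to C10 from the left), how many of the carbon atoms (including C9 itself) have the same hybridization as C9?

C9 is sp2 (one π bond).
C1: sp3
C2: sp2 ✓
C3: sp
C4: sp2 ✓
C5: sp3
C6: sp2 ✓
C7: sp2 ✓
C8: sp3
C9: sp2 ✓
C10: sp2 ✓
6 carbons are sp2.

6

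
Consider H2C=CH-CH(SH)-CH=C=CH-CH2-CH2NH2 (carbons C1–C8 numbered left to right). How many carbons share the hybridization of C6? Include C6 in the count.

4

C6 is sp2 (one π bond).
C1: sp2 ✓
C2: sp2 ✓
C3: sp3
C4: sp2 ✓
C5: sp
C6: sp2 ✓
C7: sp3
C8: sp3
4 carbons are sp2.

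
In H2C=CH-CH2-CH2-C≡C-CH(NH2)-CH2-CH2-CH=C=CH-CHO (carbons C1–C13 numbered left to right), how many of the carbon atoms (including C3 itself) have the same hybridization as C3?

C3 is sp3 (only σ bonds).
C1: sp2
C2: sp2
C3: sp3 ✓
C4: sp3 ✓
C5: sp
C6: sp
C7: sp3 ✓
C8: sp3 ✓
C9: sp3 ✓
C10: sp2
C11: sp
C12: sp2
C13: sp2
5 carbons are sp3.

5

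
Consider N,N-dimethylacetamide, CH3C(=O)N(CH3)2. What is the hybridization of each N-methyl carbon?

Each N-methyl carbon: 4 σ bonds; 4 regions of electron density → sp3.

sp³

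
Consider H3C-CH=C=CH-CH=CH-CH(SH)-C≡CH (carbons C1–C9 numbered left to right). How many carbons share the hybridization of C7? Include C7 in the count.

C7 is sp3 (only σ bonds).
C1: sp3 ✓
C2: sp2
C3: sp
C4: sp2
C5: sp2
C6: sp2
C7: sp3 ✓
C8: sp
C9: sp
2 carbons are sp3.

2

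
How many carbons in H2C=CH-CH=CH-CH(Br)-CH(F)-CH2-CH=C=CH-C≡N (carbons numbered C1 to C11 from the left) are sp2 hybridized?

C1: sp2 ✓
C2: sp2 ✓
C3: sp2 ✓
C4: sp2 ✓
C5: sp3
C6: sp3
C7: sp3
C8: sp2 ✓
C9: sp
C10: sp2 ✓
C11: sp
C1, C2, C3, C4, C8, C10 → 6 sp2 carbons.

6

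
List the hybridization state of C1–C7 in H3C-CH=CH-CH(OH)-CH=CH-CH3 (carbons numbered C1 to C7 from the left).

C1 sp3, C2 sp2, C3 sp2, C4 sp3, C5 sp2, C6 sp2, C7 sp3

C1 — 4 σ bonds. Steric number 4, so sp3.
C2: 3 σ bonds, plus one π bond — 3 electron domains, sp2.
C3 is sp2: 3 σ bonds, plus one π bond, 3 electron-density regions.
C4 — 4 σ bonds. Steric number 4, so sp3.
C5 — 3 σ bonds, plus one π bond. Steric number 3, so sp2.
C6 — 3 σ bonds, plus one π bond. Steric number 3, so sp2.
C7: 4 σ bonds; 4 regions of electron density → sp3.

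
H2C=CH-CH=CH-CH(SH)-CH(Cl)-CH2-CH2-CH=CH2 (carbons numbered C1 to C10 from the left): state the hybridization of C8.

sp3

C8 (4 σ bonds) has steric number 4: sp3.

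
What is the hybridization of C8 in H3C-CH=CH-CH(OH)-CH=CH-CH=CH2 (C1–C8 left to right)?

C8 — 3 σ bonds, plus one π bond. Steric number 3, so sp2.

sp^2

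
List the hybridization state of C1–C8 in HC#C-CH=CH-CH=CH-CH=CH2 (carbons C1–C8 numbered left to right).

C1 sp, C2 sp, C3 sp2, C4 sp2, C5 sp2, C6 sp2, C7 sp2, C8 sp2

C1 (2 σ bonds, plus two π bonds) has steric number 2: sp.
C2 — 2 σ bonds, plus two π bonds. Steric number 2, so sp.
C3 — 3 σ bonds, plus one π bond. Steric number 3, so sp2.
C4 — 3 σ bonds, plus one π bond. Steric number 3, so sp2.
C5: 3 σ bonds, plus one π bond — 3 electron domains, sp2.
C6 carries 3 σ bonds, plus one π bond, giving a steric number of 3, so it is sp2.
C7: 3 σ bonds, plus one π bond — 3 electron domains, sp2.
C8 (3 σ bonds, plus one π bond) has steric number 3: sp2.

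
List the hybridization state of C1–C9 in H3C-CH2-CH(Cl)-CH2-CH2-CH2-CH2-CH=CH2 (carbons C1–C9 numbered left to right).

C1 carries 4 σ bonds, giving a steric number of 4, so it is sp3.
C2 (4 σ bonds) has steric number 4: sp3.
C3 carries 4 σ bonds, giving a steric number of 4, so it is sp3.
C4 has 4 σ bonds: steric number 4 → sp3.
C5: 4 σ bonds; 4 regions of electron density → sp3.
C6 (4 σ bonds) has steric number 4: sp3.
C7 (4 σ bonds) has steric number 4: sp3.
C8 — 3 σ bonds, plus one π bond. Steric number 3, so sp2.
C9 carries 3 σ bonds, plus one π bond, giving a steric number of 3, so it is sp2.

C1 sp3, C2 sp3, C3 sp3, C4 sp3, C5 sp3, C6 sp3, C7 sp3, C8 sp2, C9 sp2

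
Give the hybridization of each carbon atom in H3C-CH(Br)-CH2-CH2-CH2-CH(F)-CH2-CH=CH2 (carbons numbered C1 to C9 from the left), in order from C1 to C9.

C1 has 4 σ bonds: steric number 4 → sp3.
C2: 4 σ bonds — 4 electron domains, sp3.
C3: 4 σ bonds; 4 regions of electron density → sp3.
C4 has 4 σ bonds: steric number 4 → sp3.
C5: 4 σ bonds; 4 regions of electron density → sp3.
C6: 4 σ bonds — 4 electron domains, sp3.
C7 is sp3: 4 σ bonds, 4 electron-density regions.
C8 (3 σ bonds, plus one π bond) has steric number 3: sp2.
C9: 3 σ bonds, plus one π bond; 3 regions of electron density → sp2.

C1 sp3, C2 sp3, C3 sp3, C4 sp3, C5 sp3, C6 sp3, C7 sp3, C8 sp2, C9 sp2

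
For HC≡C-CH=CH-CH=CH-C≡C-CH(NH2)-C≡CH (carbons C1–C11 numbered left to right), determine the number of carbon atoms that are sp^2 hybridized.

4

C1: sp
C2: sp
C3: sp2 ✓
C4: sp2 ✓
C5: sp2 ✓
C6: sp2 ✓
C7: sp
C8: sp
C9: sp3
C10: sp
C11: sp
C3, C4, C5, C6 → 4 sp2 carbons.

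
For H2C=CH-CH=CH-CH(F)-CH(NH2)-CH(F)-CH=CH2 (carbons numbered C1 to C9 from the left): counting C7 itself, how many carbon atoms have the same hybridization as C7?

C7 is sp3 (only σ bonds).
C1: sp2
C2: sp2
C3: sp2
C4: sp2
C5: sp3 ✓
C6: sp3 ✓
C7: sp3 ✓
C8: sp2
C9: sp2
3 carbons are sp3.

3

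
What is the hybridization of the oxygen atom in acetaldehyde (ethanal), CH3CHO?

sp²

The oxygen atom has 1 σ bond and 2 lone pairs, plus one π bond: steric number 3 → sp2.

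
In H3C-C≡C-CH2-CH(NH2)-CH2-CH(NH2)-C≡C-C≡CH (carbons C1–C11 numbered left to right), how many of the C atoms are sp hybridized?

C1: sp3
C2: sp ✓
C3: sp ✓
C4: sp3
C5: sp3
C6: sp3
C7: sp3
C8: sp ✓
C9: sp ✓
C10: sp ✓
C11: sp ✓
C2, C3, C8, C9, C10, C11 → 6 sp carbons.

6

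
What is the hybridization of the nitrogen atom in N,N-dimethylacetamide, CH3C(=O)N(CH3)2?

Amide resonance: N lone pair conjugated with C=O → sp2.

sp²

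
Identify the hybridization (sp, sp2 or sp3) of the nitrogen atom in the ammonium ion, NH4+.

sp3

Four σ bonds, no lone pair → sp3, tetrahedral.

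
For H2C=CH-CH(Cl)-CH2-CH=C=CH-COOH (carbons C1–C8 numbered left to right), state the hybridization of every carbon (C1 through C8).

C1 sp2, C2 sp2, C3 sp3, C4 sp3, C5 sp2, C6 sp, C7 sp2, C8 sp2

C1: 3 σ bonds, plus one π bond — 3 electron domains, sp2.
C2 carries 3 σ bonds, plus one π bond, giving a steric number of 3, so it is sp2.
C3 — 4 σ bonds. Steric number 4, so sp3.
C4 has 4 σ bonds: steric number 4 → sp3.
C5 carries 3 σ bonds, plus one π bond, giving a steric number of 3, so it is sp2.
C6 has 2 σ bonds, plus two π bonds: steric number 2 → sp.
C7 has 3 σ bonds, plus one π bond: steric number 3 → sp2.
C8 — 3 σ bonds, plus one π bond. Steric number 3, so sp2.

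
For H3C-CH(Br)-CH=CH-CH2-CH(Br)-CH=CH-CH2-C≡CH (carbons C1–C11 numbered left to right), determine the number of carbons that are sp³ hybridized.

5

C1: sp3 ✓
C2: sp3 ✓
C3: sp2
C4: sp2
C5: sp3 ✓
C6: sp3 ✓
C7: sp2
C8: sp2
C9: sp3 ✓
C10: sp
C11: sp
C1, C2, C5, C6, C9 → 5 sp3 carbons.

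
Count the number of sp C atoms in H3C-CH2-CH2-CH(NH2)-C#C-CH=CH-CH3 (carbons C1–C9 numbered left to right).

2

C1: sp3
C2: sp3
C3: sp3
C4: sp3
C5: sp ✓
C6: sp ✓
C7: sp2
C8: sp2
C9: sp3
C5, C6 → 2 sp carbons.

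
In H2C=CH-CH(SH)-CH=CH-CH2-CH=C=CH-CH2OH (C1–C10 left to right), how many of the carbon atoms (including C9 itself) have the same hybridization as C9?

6

C9 is sp2 (one π bond).
C1: sp2 ✓
C2: sp2 ✓
C3: sp3
C4: sp2 ✓
C5: sp2 ✓
C6: sp3
C7: sp2 ✓
C8: sp
C9: sp2 ✓
C10: sp3
6 carbons are sp2.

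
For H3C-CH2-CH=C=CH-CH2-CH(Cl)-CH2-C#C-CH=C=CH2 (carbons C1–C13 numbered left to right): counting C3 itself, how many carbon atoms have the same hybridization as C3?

4

C3 is sp2 (one π bond).
C1: sp3
C2: sp3
C3: sp2 ✓
C4: sp
C5: sp2 ✓
C6: sp3
C7: sp3
C8: sp3
C9: sp
C10: sp
C11: sp2 ✓
C12: sp
C13: sp2 ✓
4 carbons are sp2.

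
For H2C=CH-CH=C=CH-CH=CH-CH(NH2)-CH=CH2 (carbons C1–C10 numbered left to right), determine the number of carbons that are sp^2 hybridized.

C1: sp2 ✓
C2: sp2 ✓
C3: sp2 ✓
C4: sp
C5: sp2 ✓
C6: sp2 ✓
C7: sp2 ✓
C8: sp3
C9: sp2 ✓
C10: sp2 ✓
C1, C2, C3, C5, C6, C7, C9, C10 → 8 sp2 carbons.

8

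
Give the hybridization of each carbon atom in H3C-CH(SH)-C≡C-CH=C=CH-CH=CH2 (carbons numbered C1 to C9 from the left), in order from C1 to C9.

C1 carries 4 σ bonds, giving a steric number of 4, so it is sp3.
C2: 4 σ bonds — 4 electron domains, sp3.
C3: 2 σ bonds, plus two π bonds; 2 regions of electron density → sp.
C4 is sp: 2 σ bonds, plus two π bonds, 2 electron-density regions.
C5 carries 3 σ bonds, plus one π bond, giving a steric number of 3, so it is sp2.
C6 (2 σ bonds, plus two π bonds) has steric number 2: sp.
C7 — 3 σ bonds, plus one π bond. Steric number 3, so sp2.
C8 — 3 σ bonds, plus one π bond. Steric number 3, so sp2.
C9: 3 σ bonds, plus one π bond — 3 electron domains, sp2.

C1 sp3, C2 sp3, C3 sp, C4 sp, C5 sp2, C6 sp, C7 sp2, C8 sp2, C9 sp2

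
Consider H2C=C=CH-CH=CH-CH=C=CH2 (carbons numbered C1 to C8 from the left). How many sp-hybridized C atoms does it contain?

C1: sp2
C2: sp ✓
C3: sp2
C4: sp2
C5: sp2
C6: sp2
C7: sp ✓
C8: sp2
C2, C7 → 2 sp carbons.

2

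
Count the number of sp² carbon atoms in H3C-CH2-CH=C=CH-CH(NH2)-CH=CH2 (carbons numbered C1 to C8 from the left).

4

C1: sp3
C2: sp3
C3: sp2 ✓
C4: sp
C5: sp2 ✓
C6: sp3
C7: sp2 ✓
C8: sp2 ✓
C3, C5, C7, C8 → 4 sp2 carbons.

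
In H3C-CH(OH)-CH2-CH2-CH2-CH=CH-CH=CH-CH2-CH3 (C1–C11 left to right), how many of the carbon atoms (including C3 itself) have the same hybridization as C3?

C3 is sp3 (only σ bonds).
C1: sp3 ✓
C2: sp3 ✓
C3: sp3 ✓
C4: sp3 ✓
C5: sp3 ✓
C6: sp2
C7: sp2
C8: sp2
C9: sp2
C10: sp3 ✓
C11: sp3 ✓
7 carbons are sp3.

7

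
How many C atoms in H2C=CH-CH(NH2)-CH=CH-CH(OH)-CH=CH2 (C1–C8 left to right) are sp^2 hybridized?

C1: sp2 ✓
C2: sp2 ✓
C3: sp3
C4: sp2 ✓
C5: sp2 ✓
C6: sp3
C7: sp2 ✓
C8: sp2 ✓
C1, C2, C4, C5, C7, C8 → 6 sp2 carbons.

6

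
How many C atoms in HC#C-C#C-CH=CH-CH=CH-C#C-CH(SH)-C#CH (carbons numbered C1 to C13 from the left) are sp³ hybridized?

C1: sp
C2: sp
C3: sp
C4: sp
C5: sp2
C6: sp2
C7: sp2
C8: sp2
C9: sp
C10: sp
C11: sp3 ✓
C12: sp
C13: sp
C11 → 1 sp3 carbon.

1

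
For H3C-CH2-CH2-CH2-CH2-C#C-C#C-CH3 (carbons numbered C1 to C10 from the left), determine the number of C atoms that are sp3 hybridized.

C1: sp3 ✓
C2: sp3 ✓
C3: sp3 ✓
C4: sp3 ✓
C5: sp3 ✓
C6: sp
C7: sp
C8: sp
C9: sp
C10: sp3 ✓
C1, C2, C3, C4, C5, C10 → 6 sp3 carbons.

6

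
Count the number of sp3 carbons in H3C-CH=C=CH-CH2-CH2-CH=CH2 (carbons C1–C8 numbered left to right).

3

C1: sp3 ✓
C2: sp2
C3: sp
C4: sp2
C5: sp3 ✓
C6: sp3 ✓
C7: sp2
C8: sp2
C1, C5, C6 → 3 sp3 carbons.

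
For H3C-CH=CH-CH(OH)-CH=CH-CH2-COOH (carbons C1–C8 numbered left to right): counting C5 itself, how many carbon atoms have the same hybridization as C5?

C5 is sp2 (one π bond).
C1: sp3
C2: sp2 ✓
C3: sp2 ✓
C4: sp3
C5: sp2 ✓
C6: sp2 ✓
C7: sp3
C8: sp2 ✓
5 carbons are sp2.

5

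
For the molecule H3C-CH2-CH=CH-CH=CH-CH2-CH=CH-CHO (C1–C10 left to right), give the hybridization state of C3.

sp²

C3 has 3 σ bonds, plus one π bond: steric number 3 → sp2.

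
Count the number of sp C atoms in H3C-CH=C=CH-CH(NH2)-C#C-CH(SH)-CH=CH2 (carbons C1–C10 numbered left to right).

C1: sp3
C2: sp2
C3: sp ✓
C4: sp2
C5: sp3
C6: sp ✓
C7: sp ✓
C8: sp3
C9: sp2
C10: sp2
C3, C6, C7 → 3 sp carbons.

3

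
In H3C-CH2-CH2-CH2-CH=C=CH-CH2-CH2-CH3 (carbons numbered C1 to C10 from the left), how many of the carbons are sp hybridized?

C1: sp3
C2: sp3
C3: sp3
C4: sp3
C5: sp2
C6: sp ✓
C7: sp2
C8: sp3
C9: sp3
C10: sp3
C6 → 1 sp carbon.

1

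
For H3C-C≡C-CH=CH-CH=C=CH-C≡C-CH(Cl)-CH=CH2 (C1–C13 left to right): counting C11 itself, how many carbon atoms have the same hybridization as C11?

C11 is sp3 (only σ bonds).
C1: sp3 ✓
C2: sp
C3: sp
C4: sp2
C5: sp2
C6: sp2
C7: sp
C8: sp2
C9: sp
C10: sp
C11: sp3 ✓
C12: sp2
C13: sp2
2 carbons are sp3.

2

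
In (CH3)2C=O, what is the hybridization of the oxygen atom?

One σ bond + two lone pairs = steric number 3 → sp2.

sp^2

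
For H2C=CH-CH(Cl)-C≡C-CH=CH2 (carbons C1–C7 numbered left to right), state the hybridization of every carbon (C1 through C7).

C1 is sp2: 3 σ bonds, plus one π bond, 3 electron-density regions.
C2 — 3 σ bonds, plus one π bond. Steric number 3, so sp2.
C3: 4 σ bonds — 4 electron domains, sp3.
C4: 2 σ bonds, plus two π bonds; 2 regions of electron density → sp.
C5 — 2 σ bonds, plus two π bonds. Steric number 2, so sp.
C6 (3 σ bonds, plus one π bond) has steric number 3: sp2.
C7: 3 σ bonds, plus one π bond; 3 regions of electron density → sp2.

C1 sp2, C2 sp2, C3 sp3, C4 sp, C5 sp, C6 sp2, C7 sp2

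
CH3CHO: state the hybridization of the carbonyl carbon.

sp^2

The carbonyl carbon has 3 σ bonds, plus one π bond: steric number 3 → sp2.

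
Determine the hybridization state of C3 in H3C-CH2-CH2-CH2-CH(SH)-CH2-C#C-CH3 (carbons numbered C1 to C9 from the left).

sp^3

C3 is sp3: 4 σ bonds, 4 electron-density regions.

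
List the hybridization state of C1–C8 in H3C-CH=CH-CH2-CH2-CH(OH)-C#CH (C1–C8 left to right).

C1 has 4 σ bonds: steric number 4 → sp3.
C2 (3 σ bonds, plus one π bond) has steric number 3: sp2.
C3 carries 3 σ bonds, plus one π bond, giving a steric number of 3, so it is sp2.
C4: 4 σ bonds; 4 regions of electron density → sp3.
C5 has 4 σ bonds: steric number 4 → sp3.
C6 is sp3: 4 σ bonds, 4 electron-density regions.
C7 has 2 σ bonds, plus two π bonds: steric number 2 → sp.
C8 carries 2 σ bonds, plus two π bonds, giving a steric number of 2, so it is sp.

C1 sp3, C2 sp2, C3 sp2, C4 sp3, C5 sp3, C6 sp3, C7 sp, C8 sp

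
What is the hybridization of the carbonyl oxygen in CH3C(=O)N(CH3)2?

The carbonyl oxygen is sp2: 1 σ bond and 2 lone pairs, plus one π bond, 3 electron-density regions.

sp²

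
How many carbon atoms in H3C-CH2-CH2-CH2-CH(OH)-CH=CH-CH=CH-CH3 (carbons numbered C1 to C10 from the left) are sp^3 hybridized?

C1: sp3 ✓
C2: sp3 ✓
C3: sp3 ✓
C4: sp3 ✓
C5: sp3 ✓
C6: sp2
C7: sp2
C8: sp2
C9: sp2
C10: sp3 ✓
C1, C2, C3, C4, C5, C10 → 6 sp3 carbons.

6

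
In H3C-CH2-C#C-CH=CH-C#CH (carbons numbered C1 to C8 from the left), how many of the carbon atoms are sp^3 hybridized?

2

C1: sp3 ✓
C2: sp3 ✓
C3: sp
C4: sp
C5: sp2
C6: sp2
C7: sp
C8: sp
C1, C2 → 2 sp3 carbons.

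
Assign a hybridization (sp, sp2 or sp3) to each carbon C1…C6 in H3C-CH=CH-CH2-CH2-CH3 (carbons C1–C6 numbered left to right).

C1 sp3, C2 sp2, C3 sp2, C4 sp3, C5 sp3, C6 sp3

C1 has 4 σ bonds: steric number 4 → sp3.
C2 is sp2: 3 σ bonds, plus one π bond, 3 electron-density regions.
C3 (3 σ bonds, plus one π bond) has steric number 3: sp2.
C4: 4 σ bonds — 4 electron domains, sp3.
C5 has 4 σ bonds: steric number 4 → sp3.
C6 carries 4 σ bonds, giving a steric number of 4, so it is sp3.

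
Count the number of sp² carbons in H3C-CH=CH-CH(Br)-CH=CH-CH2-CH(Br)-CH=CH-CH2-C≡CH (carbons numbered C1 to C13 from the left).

C1: sp3
C2: sp2 ✓
C3: sp2 ✓
C4: sp3
C5: sp2 ✓
C6: sp2 ✓
C7: sp3
C8: sp3
C9: sp2 ✓
C10: sp2 ✓
C11: sp3
C12: sp
C13: sp
C2, C3, C5, C6, C9, C10 → 6 sp2 carbons.

6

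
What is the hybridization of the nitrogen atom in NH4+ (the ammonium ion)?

sp3

Four σ bonds, no lone pair → sp3, tetrahedral.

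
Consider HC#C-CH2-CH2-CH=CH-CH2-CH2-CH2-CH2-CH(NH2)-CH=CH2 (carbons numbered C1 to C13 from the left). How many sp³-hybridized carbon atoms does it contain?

7

C1: sp
C2: sp
C3: sp3 ✓
C4: sp3 ✓
C5: sp2
C6: sp2
C7: sp3 ✓
C8: sp3 ✓
C9: sp3 ✓
C10: sp3 ✓
C11: sp3 ✓
C12: sp2
C13: sp2
C3, C4, C7, C8, C9, C10, C11 → 7 sp3 carbons.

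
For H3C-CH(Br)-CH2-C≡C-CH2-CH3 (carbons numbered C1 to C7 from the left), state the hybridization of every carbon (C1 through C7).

C1 sp3, C2 sp3, C3 sp3, C4 sp, C5 sp, C6 sp3, C7 sp3

C1 — 4 σ bonds. Steric number 4, so sp3.
C2 has 4 σ bonds: steric number 4 → sp3.
C3 carries 4 σ bonds, giving a steric number of 4, so it is sp3.
C4 has 2 σ bonds, plus two π bonds: steric number 2 → sp.
C5 is sp: 2 σ bonds, plus two π bonds, 2 electron-density regions.
C6 carries 4 σ bonds, giving a steric number of 4, so it is sp3.
C7 — 4 σ bonds. Steric number 4, so sp3.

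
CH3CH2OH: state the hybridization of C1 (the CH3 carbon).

C1 (the CH3 carbon) carries 4 σ bonds, giving a steric number of 4, so it is sp3.

sp³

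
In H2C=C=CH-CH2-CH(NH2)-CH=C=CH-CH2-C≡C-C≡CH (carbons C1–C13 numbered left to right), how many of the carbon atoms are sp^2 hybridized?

4

C1: sp2 ✓
C2: sp
C3: sp2 ✓
C4: sp3
C5: sp3
C6: sp2 ✓
C7: sp
C8: sp2 ✓
C9: sp3
C10: sp
C11: sp
C12: sp
C13: sp
C1, C3, C6, C8 → 4 sp2 carbons.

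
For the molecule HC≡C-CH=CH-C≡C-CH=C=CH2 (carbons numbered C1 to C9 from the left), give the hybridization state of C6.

sp

C6 — 2 σ bonds, plus two π bonds. Steric number 2, so sp.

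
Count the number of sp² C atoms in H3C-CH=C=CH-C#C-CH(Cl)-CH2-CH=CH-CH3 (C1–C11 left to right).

C1: sp3
C2: sp2 ✓
C3: sp
C4: sp2 ✓
C5: sp
C6: sp
C7: sp3
C8: sp3
C9: sp2 ✓
C10: sp2 ✓
C11: sp3
C2, C4, C9, C10 → 4 sp2 carbons.

4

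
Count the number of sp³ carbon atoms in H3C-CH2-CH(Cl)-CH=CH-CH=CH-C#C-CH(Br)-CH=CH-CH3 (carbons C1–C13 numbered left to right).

5

C1: sp3 ✓
C2: sp3 ✓
C3: sp3 ✓
C4: sp2
C5: sp2
C6: sp2
C7: sp2
C8: sp
C9: sp
C10: sp3 ✓
C11: sp2
C12: sp2
C13: sp3 ✓
C1, C2, C3, C10, C13 → 5 sp3 carbons.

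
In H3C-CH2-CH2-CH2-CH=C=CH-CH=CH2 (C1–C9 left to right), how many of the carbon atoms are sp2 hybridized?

C1: sp3
C2: sp3
C3: sp3
C4: sp3
C5: sp2 ✓
C6: sp
C7: sp2 ✓
C8: sp2 ✓
C9: sp2 ✓
C5, C7, C8, C9 → 4 sp2 carbons.

4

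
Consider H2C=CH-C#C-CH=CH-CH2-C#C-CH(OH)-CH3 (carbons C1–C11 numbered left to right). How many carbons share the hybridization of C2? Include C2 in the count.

4

C2 is sp2 (one π bond).
C1: sp2 ✓
C2: sp2 ✓
C3: sp
C4: sp
C5: sp2 ✓
C6: sp2 ✓
C7: sp3
C8: sp
C9: sp
C10: sp3
C11: sp3
4 carbons are sp2.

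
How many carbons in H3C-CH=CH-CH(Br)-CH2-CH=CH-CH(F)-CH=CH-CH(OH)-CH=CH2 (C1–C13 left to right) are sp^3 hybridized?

C1: sp3 ✓
C2: sp2
C3: sp2
C4: sp3 ✓
C5: sp3 ✓
C6: sp2
C7: sp2
C8: sp3 ✓
C9: sp2
C10: sp2
C11: sp3 ✓
C12: sp2
C13: sp2
C1, C4, C5, C8, C11 → 5 sp3 carbons.

5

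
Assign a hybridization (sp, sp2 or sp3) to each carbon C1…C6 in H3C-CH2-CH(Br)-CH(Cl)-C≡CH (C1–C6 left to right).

C1: 4 σ bonds; 4 regions of electron density → sp3.
C2 has 4 σ bonds: steric number 4 → sp3.
C3 — 4 σ bonds. Steric number 4, so sp3.
C4: 4 σ bonds — 4 electron domains, sp3.
C5 is sp: 2 σ bonds, plus two π bonds, 2 electron-density regions.
C6 is sp: 2 σ bonds, plus two π bonds, 2 electron-density regions.

C1 sp3, C2 sp3, C3 sp3, C4 sp3, C5 sp, C6 sp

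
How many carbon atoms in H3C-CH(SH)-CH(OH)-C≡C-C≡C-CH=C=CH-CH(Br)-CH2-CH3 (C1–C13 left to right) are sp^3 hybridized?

6

C1: sp3 ✓
C2: sp3 ✓
C3: sp3 ✓
C4: sp
C5: sp
C6: sp
C7: sp
C8: sp2
C9: sp
C10: sp2
C11: sp3 ✓
C12: sp3 ✓
C13: sp3 ✓
C1, C2, C3, C11, C12, C13 → 6 sp3 carbons.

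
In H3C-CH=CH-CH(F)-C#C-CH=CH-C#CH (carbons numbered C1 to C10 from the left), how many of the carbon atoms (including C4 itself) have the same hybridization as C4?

C4 is sp3 (only σ bonds).
C1: sp3 ✓
C2: sp2
C3: sp2
C4: sp3 ✓
C5: sp
C6: sp
C7: sp2
C8: sp2
C9: sp
C10: sp
2 carbons are sp3.

2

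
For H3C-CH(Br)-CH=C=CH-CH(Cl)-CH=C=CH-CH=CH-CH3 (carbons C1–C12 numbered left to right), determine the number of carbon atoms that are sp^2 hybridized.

C1: sp3
C2: sp3
C3: sp2 ✓
C4: sp
C5: sp2 ✓
C6: sp3
C7: sp2 ✓
C8: sp
C9: sp2 ✓
C10: sp2 ✓
C11: sp2 ✓
C12: sp3
C3, C5, C7, C9, C10, C11 → 6 sp2 carbons.

6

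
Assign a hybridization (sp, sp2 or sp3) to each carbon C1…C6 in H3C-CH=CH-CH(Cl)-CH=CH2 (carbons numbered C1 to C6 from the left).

C1: 4 σ bonds — 4 electron domains, sp3.
C2 has 3 σ bonds, plus one π bond: steric number 3 → sp2.
C3: 3 σ bonds, plus one π bond — 3 electron domains, sp2.
C4: 4 σ bonds — 4 electron domains, sp3.
C5 has 3 σ bonds, plus one π bond: steric number 3 → sp2.
C6 is sp2: 3 σ bonds, plus one π bond, 3 electron-density regions.

C1 sp3, C2 sp2, C3 sp2, C4 sp3, C5 sp2, C6 sp2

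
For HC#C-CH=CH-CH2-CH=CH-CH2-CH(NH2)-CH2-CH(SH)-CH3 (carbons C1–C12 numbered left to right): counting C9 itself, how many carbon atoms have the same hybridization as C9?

C9 is sp3 (only σ bonds).
C1: sp
C2: sp
C3: sp2
C4: sp2
C5: sp3 ✓
C6: sp2
C7: sp2
C8: sp3 ✓
C9: sp3 ✓
C10: sp3 ✓
C11: sp3 ✓
C12: sp3 ✓
6 carbons are sp3.

6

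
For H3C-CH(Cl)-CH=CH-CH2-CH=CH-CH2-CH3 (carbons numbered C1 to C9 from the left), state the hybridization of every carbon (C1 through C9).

C1 carries 4 σ bonds, giving a steric number of 4, so it is sp3.
C2 carries 4 σ bonds, giving a steric number of 4, so it is sp3.
C3 carries 3 σ bonds, plus one π bond, giving a steric number of 3, so it is sp2.
C4 (3 σ bonds, plus one π bond) has steric number 3: sp2.
C5: 4 σ bonds; 4 regions of electron density → sp3.
C6 — 3 σ bonds, plus one π bond. Steric number 3, so sp2.
C7 has 3 σ bonds, plus one π bond: steric number 3 → sp2.
C8: 4 σ bonds; 4 regions of electron density → sp3.
C9 (4 σ bonds) has steric number 4: sp3.

C1 sp3, C2 sp3, C3 sp2, C4 sp2, C5 sp3, C6 sp2, C7 sp2, C8 sp3, C9 sp3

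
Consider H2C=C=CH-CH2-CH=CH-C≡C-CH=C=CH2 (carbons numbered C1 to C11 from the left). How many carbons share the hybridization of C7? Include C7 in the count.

C7 is sp (two π bonds).
C1: sp2
C2: sp ✓
C3: sp2
C4: sp3
C5: sp2
C6: sp2
C7: sp ✓
C8: sp ✓
C9: sp2
C10: sp ✓
C11: sp2
4 carbons are sp.

4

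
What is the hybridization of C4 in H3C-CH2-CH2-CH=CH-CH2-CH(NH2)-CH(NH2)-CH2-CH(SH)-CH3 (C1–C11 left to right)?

sp2

C4 (3 σ bonds, plus one π bond) has steric number 3: sp2.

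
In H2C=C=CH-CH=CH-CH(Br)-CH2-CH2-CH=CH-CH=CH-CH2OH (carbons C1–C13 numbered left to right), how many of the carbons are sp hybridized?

1

C1: sp2
C2: sp ✓
C3: sp2
C4: sp2
C5: sp2
C6: sp3
C7: sp3
C8: sp3
C9: sp2
C10: sp2
C11: sp2
C12: sp2
C13: sp3
C2 → 1 sp carbon.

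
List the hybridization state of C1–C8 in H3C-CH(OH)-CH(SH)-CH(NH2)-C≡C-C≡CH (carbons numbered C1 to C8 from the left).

C1: 4 σ bonds; 4 regions of electron density → sp3.
C2: 4 σ bonds — 4 electron domains, sp3.
C3 is sp3: 4 σ bonds, 4 electron-density regions.
C4 is sp3: 4 σ bonds, 4 electron-density regions.
C5 is sp: 2 σ bonds, plus two π bonds, 2 electron-density regions.
C6: 2 σ bonds, plus two π bonds — 2 electron domains, sp.
C7 carries 2 σ bonds, plus two π bonds, giving a steric number of 2, so it is sp.
C8 is sp: 2 σ bonds, plus two π bonds, 2 electron-density regions.

C1 sp3, C2 sp3, C3 sp3, C4 sp3, C5 sp, C6 sp, C7 sp, C8 sp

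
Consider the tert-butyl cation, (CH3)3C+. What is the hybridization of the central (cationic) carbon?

Three σ bonds and an empty p orbital; no lone pair → steric number 3 → sp2 and planar.

sp2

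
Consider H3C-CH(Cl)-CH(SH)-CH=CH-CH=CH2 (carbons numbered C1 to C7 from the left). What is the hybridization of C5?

C5 is sp2: 3 σ bonds, plus one π bond, 3 electron-density regions.

sp²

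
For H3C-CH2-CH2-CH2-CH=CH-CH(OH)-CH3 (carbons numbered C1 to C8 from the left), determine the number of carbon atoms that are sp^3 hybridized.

6

C1: sp3 ✓
C2: sp3 ✓
C3: sp3 ✓
C4: sp3 ✓
C5: sp2
C6: sp2
C7: sp3 ✓
C8: sp3 ✓
C1, C2, C3, C4, C7, C8 → 6 sp3 carbons.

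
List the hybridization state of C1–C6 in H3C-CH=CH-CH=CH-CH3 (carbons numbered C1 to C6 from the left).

C1 has 4 σ bonds: steric number 4 → sp3.
C2 is sp2: 3 σ bonds, plus one π bond, 3 electron-density regions.
C3 — 3 σ bonds, plus one π bond. Steric number 3, so sp2.
C4 has 3 σ bonds, plus one π bond: steric number 3 → sp2.
C5: 3 σ bonds, plus one π bond — 3 electron domains, sp2.
C6 is sp3: 4 σ bonds, 4 electron-density regions.

C1 sp3, C2 sp2, C3 sp2, C4 sp2, C5 sp2, C6 sp3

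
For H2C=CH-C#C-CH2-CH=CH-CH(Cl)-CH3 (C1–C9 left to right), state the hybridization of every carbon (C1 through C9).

C1 carries 3 σ bonds, plus one π bond, giving a steric number of 3, so it is sp2.
C2 is sp2: 3 σ bonds, plus one π bond, 3 electron-density regions.
C3: 2 σ bonds, plus two π bonds — 2 electron domains, sp.
C4 carries 2 σ bonds, plus two π bonds, giving a steric number of 2, so it is sp.
C5 — 4 σ bonds. Steric number 4, so sp3.
C6 (3 σ bonds, plus one π bond) has steric number 3: sp2.
C7: 3 σ bonds, plus one π bond; 3 regions of electron density → sp2.
C8 carries 4 σ bonds, giving a steric number of 4, so it is sp3.
C9 — 4 σ bonds. Steric number 4, so sp3.

C1 sp2, C2 sp2, C3 sp, C4 sp, C5 sp3, C6 sp2, C7 sp2, C8 sp3, C9 sp3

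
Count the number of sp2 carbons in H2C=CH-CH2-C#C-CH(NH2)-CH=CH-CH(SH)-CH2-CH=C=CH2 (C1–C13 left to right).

6

C1: sp2 ✓
C2: sp2 ✓
C3: sp3
C4: sp
C5: sp
C6: sp3
C7: sp2 ✓
C8: sp2 ✓
C9: sp3
C10: sp3
C11: sp2 ✓
C12: sp
C13: sp2 ✓
C1, C2, C7, C8, C11, C13 → 6 sp2 carbons.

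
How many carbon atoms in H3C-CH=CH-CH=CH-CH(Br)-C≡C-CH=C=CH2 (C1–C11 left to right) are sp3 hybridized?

C1: sp3 ✓
C2: sp2
C3: sp2
C4: sp2
C5: sp2
C6: sp3 ✓
C7: sp
C8: sp
C9: sp2
C10: sp
C11: sp2
C1, C6 → 2 sp3 carbons.

2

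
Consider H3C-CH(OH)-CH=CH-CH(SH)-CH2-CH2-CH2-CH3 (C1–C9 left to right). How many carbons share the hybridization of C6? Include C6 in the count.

C6 is sp3 (only σ bonds).
C1: sp3 ✓
C2: sp3 ✓
C3: sp2
C4: sp2
C5: sp3 ✓
C6: sp3 ✓
C7: sp3 ✓
C8: sp3 ✓
C9: sp3 ✓
7 carbons are sp3.

7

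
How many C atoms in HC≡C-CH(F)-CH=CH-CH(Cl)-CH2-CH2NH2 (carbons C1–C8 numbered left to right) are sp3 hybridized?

4

C1: sp
C2: sp
C3: sp3 ✓
C4: sp2
C5: sp2
C6: sp3 ✓
C7: sp3 ✓
C8: sp3 ✓
C3, C6, C7, C8 → 4 sp3 carbons.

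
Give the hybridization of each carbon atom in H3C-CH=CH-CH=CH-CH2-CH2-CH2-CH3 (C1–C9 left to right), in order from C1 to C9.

C1 sp3, C2 sp2, C3 sp2, C4 sp2, C5 sp2, C6 sp3, C7 sp3, C8 sp3, C9 sp3

C1 is sp3: 4 σ bonds, 4 electron-density regions.
C2 is sp2: 3 σ bonds, plus one π bond, 3 electron-density regions.
C3: 3 σ bonds, plus one π bond; 3 regions of electron density → sp2.
C4 — 3 σ bonds, plus one π bond. Steric number 3, so sp2.
C5: 3 σ bonds, plus one π bond; 3 regions of electron density → sp2.
C6: 4 σ bonds; 4 regions of electron density → sp3.
C7 (4 σ bonds) has steric number 4: sp3.
C8 — 4 σ bonds. Steric number 4, so sp3.
C9: 4 σ bonds; 4 regions of electron density → sp3.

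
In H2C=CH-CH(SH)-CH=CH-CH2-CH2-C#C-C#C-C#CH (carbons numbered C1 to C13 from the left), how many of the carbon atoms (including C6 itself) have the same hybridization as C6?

3

C6 is sp3 (only σ bonds).
C1: sp2
C2: sp2
C3: sp3 ✓
C4: sp2
C5: sp2
C6: sp3 ✓
C7: sp3 ✓
C8: sp
C9: sp
C10: sp
C11: sp
C12: sp
C13: sp
3 carbons are sp3.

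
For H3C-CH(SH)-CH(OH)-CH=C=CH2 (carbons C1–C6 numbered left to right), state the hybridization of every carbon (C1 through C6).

C1: 4 σ bonds — 4 electron domains, sp3.
C2: 4 σ bonds; 4 regions of electron density → sp3.
C3 has 4 σ bonds: steric number 4 → sp3.
C4: 3 σ bonds, plus one π bond; 3 regions of electron density → sp2.
C5 has 2 σ bonds, plus two π bonds: steric number 2 → sp.
C6: 3 σ bonds, plus one π bond — 3 electron domains, sp2.

C1 sp3, C2 sp3, C3 sp3, C4 sp2, C5 sp, C6 sp2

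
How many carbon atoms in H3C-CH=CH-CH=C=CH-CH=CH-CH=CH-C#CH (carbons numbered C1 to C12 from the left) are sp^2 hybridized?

C1: sp3
C2: sp2 ✓
C3: sp2 ✓
C4: sp2 ✓
C5: sp
C6: sp2 ✓
C7: sp2 ✓
C8: sp2 ✓
C9: sp2 ✓
C10: sp2 ✓
C11: sp
C12: sp
C2, C3, C4, C6, C7, C8, C9, C10 → 8 sp2 carbons.

8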